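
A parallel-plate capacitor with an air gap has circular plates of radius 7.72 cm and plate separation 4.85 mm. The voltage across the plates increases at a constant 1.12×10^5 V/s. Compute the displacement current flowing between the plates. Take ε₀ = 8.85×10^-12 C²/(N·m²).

E = V/d so dE/dt = (dV/dt)/d = 2.309×10^7 V/(m·s), and I_d = ε₀ A dE/dt = (8.85×10^-12)(0.01872)(2.309×10^7) = 3.83×10^-6 A.

3.83×10^-6 A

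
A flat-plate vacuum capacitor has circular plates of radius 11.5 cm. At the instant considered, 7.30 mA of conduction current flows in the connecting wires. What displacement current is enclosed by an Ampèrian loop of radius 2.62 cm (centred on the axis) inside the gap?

3.79×10^-4 A

No conduction current crosses the gap, so I_d there equals the 7.30×10^-3 A in the leads.
Since J_d is uniform, the enclosed fraction is (r/R)² = 0.05190, giving I_d,enc = 3.79×10^-4 A.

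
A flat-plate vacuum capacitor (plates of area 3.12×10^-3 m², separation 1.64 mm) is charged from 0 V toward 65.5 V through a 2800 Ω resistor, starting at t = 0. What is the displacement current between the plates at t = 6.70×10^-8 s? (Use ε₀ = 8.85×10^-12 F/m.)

5.65×10^-3 A

With C = ε₀A/d = (8.85×10^-12)(3.12×10^-3)/(1.64×10^-3) = 1.684×10^-11 F, the time constant is τ = RC = 4.715×10^-8 s, so t/τ = 1.421 and e^(−t/τ) = 0.2415.
I_d = I_cond = (V₀/R) e^(−t/τ) = (0.02339)(0.2415) = 5.65×10^-3 A.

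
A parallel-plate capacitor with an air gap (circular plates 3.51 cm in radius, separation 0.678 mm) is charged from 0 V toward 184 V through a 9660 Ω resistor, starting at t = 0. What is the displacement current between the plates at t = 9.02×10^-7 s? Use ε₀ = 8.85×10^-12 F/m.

3.00×10^-3 A

C = ε₀A/d = (8.85×10^-12)(3.870×10^-3)/(6.78×10^-4) = 5.052×10^-11 F and τ = RC = 4.880×10^-7 s. I_d in the gap equals the RC charging current.
I_d(t) = (V₀/R) e^(−t/τ) = 0.01905 · e^(−1.848) = 3.00×10^-3 A.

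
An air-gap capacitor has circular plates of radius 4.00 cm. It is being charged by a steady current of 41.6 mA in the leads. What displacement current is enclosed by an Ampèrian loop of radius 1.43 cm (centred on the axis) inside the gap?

Between the plates the displacement current equals the wire current: I_d = 41.6 mA = 0.0416 A.
Through an area πr² the displacement current is I_d·(πr²/πR²) = I_d (r/R)² = 5.32×10^-3 A.

5.32×10^-3 A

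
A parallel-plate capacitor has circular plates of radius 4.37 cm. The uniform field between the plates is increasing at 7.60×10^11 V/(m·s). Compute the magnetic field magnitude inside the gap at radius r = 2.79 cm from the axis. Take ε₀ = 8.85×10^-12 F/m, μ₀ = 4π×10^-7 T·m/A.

Total displacement current: I_d = ε₀(πR²)(dE/dt) = (8.85×10^-12)(5.999×10^-3)(7.60×10^11) = 0.04035 A.
∮B·dl = μ₀ I_d,enc with I_d,enc = I_d r²/R² = 0.01645 A; so B = μ₀ I_d,enc/(2πr) = 1.18×10^-7 T.

1.18×10^-7 T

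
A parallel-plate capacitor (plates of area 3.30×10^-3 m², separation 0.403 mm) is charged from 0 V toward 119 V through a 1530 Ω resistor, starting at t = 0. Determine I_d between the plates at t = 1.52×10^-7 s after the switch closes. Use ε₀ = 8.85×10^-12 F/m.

With C = ε₀A/d = (8.85×10^-12)(3.30×10^-3)/(4.03×10^-4) = 7.247×10^-11 F, the time constant is τ = RC = 1.109×10^-7 s, so t/τ = 1.371 and e^(−t/τ) = 0.2539.
I_d = I_cond = (V₀/R) e^(−t/τ) = (0.07778)(0.2539) = 0.0197 A.

0.0197 A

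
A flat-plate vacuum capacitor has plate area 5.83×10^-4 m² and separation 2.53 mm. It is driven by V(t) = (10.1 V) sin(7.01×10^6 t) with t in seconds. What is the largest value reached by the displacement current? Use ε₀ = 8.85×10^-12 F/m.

1.44×10^-4 A

The displacement current equals the conduction current C dV/dt, which peaks at C V₀ ω.
With C = ε₀A/d = (8.85×10^-12)(5.83×10^-4)/(2.53×10^-3) = 2.039×10^-12 F and ω = 7.01×10^6 rad/s, I_d,max = (2.039×10^-12)(10.1)(7.01×10^6) = 1.44×10^-4 A.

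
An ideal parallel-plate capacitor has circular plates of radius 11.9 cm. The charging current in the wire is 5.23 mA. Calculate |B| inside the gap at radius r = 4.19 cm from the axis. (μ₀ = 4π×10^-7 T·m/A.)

By continuity the displacement current in the gap matches the conduction current: I_d = 5.23×10^-3 A.
∮B·dl = μ₀ I_d,enc with I_d,enc = I_d r²/R² = 6.484×10^-4 A; so B = μ₀ I_d,enc/(2πr) = 3.09×10^-9 T.

3.09×10^-9 T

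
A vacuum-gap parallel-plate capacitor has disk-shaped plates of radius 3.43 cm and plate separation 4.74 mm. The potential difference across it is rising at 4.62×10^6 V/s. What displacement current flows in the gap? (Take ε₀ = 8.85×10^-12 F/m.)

The displacement current equals the charging current C dV/dt. With C = ε₀A/d = (8.85×10^-12)(3.696×10^-3)/(4.74×10^-3) = 6.901×10^-12 F, I_d = (6.901×10^-12)(4.62×10^6) = 3.19×10^-5 A.

3.19×10^-5 A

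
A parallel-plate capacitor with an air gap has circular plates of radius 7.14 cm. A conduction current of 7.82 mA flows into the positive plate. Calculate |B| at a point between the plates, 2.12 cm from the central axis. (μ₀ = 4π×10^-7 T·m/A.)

No conduction current crosses the gap, so I_d there equals the 7.82×10^-3 A in the leads.
For r < R the Ampère–Maxwell law gives B(2πr) = μ₀ I_d (r²/R²), so B = μ₀ I_d r/(2πR²) = (4π×10^-7)(7.82×10^-3)(0.0212)/(2π·0.0714²) = 6.50×10^-9 T.

6.50×10^-9 T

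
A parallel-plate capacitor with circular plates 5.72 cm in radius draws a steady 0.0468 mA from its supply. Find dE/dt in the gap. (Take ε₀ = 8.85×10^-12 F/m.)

Charge continuity gives I_d = I = 4.68×10^-5 A between the plates.
Then dE/dt = I_d/(ε₀A) = 5.14×10^8 V/(m·s).

5.14×10^8 V/(m·s)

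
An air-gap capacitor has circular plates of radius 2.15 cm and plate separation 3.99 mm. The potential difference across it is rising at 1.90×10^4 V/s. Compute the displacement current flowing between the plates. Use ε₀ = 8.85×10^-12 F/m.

C = ε₀A/d = (8.85×10^-12)(1.452×10^-3)/(3.99×10^-3) = 3.221×10^-12 F.
I_d = C dV/dt = (3.221×10^-12)(1.90×10^4) = 6.12×10^-8 A.

6.12×10^-8 A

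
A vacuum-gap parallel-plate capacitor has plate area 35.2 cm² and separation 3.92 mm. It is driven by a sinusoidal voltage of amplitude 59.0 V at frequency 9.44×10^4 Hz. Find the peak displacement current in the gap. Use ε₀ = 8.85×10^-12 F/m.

2.78×10^-4 A

The displacement current equals the conduction current C dV/dt, which peaks at C V₀ ω.
With C = ε₀A/d = (8.85×10^-12)(3.52×10^-3)/(3.92×10^-3) = 7.947×10^-12 F and ω = 2πf = 5.931×10^5 rad/s, I_d,max = (7.947×10^-12)(59.0)(5.931×10^5) = 2.78×10^-4 A.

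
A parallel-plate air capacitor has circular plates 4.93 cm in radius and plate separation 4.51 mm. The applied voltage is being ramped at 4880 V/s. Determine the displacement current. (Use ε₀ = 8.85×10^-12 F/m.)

The displacement current equals the charging current C dV/dt. With C = ε₀A/d = (8.85×10^-12)(7.636×10^-3)/(4.51×10^-3) = 1.498×10^-11 F, I_d = (1.498×10^-11)(4880) = 7.31×10^-8 A.

7.31×10^-8 A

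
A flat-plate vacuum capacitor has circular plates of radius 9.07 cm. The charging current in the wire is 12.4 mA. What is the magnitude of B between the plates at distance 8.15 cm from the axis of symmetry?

2.46×10^-8 T

By continuity the displacement current in the gap matches the conduction current: I_d = 0.0124 A.
An Ampèrian loop of radius r encloses a fraction (r/R)² of I_d. Then B·2πr = μ₀ I_d (r/R)², giving B = μ₀ I_d r/(2πR²) = 2.46×10^-8 T.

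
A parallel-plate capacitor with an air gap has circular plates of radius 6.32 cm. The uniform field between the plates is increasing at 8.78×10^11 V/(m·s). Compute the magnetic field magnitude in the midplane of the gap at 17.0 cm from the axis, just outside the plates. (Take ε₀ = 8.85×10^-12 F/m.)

1.15×10^-7 T

Total displacement current: I_d = ε₀(πR²)(dE/dt) = (8.85×10^-12)(0.01255)(8.78×10^11) = 0.09752 A.
For r ≥ R the full I_d is enclosed: B = μ₀ I_d/(2πr) = (4π×10^-7)(0.09752)/(2π·0.170) = 1.15×10^-7 T.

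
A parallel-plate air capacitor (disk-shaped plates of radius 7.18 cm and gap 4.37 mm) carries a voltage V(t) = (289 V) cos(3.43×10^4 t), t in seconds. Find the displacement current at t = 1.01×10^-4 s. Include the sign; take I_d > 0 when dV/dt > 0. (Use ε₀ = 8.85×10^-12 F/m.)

C = ε₀A/d = (8.85×10^-12)(0.01620)/(4.37×10^-3) = 3.281×10^-11 F. dV/dt = V₀ω·−sin(ωt); at ωt = 3.4643 rad this factor is 0.3171.
I_d = C dV/dt = (3.281×10^-11)(289)(3.43×10^4)(0.3171) = 1.03×10^-4 A.

1.03×10^-4 A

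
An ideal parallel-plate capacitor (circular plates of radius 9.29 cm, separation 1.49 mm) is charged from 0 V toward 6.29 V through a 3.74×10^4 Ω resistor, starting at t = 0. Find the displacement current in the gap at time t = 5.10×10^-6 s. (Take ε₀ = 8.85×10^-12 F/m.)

C = ε₀A/d = (8.85×10^-12)(0.02711)/(1.49×10^-3) = 1.610×10^-10 F, so τ = RC = 6.021×10^-6 s.
The conduction current is I(t) = (V₀/R) e^(−t/τ), and the displacement current between the plates equals it.
t/τ = 0.8470; I_d = (6.29/3.74×10^4) · e^(−0.8470) = (1.682×10^-4)(0.4287) = 7.21×10^-5 A.

7.21×10^-5 A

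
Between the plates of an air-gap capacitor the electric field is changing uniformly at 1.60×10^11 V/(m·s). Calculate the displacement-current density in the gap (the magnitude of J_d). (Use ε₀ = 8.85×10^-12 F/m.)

1.42 A/m²

J_d = ε₀ ∂E/∂t, so J_d = 1.42 A/m².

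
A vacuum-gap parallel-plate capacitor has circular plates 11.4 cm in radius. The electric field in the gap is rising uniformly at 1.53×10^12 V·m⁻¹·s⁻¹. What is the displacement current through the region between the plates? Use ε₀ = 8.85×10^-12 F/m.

The displacement current is ε₀ times dΦ_E/dt = ε₀ A dE/dt = (8.85×10^-12)(0.04083)(1.53×10^12) = 0.553 A.

0.553 A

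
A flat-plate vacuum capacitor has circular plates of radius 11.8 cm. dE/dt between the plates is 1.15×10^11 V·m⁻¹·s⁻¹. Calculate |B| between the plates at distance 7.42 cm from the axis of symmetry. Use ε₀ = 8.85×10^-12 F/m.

4.74×10^-8 T

Total displacement current: I_d = ε₀(πR²)(dE/dt) = (8.85×10^-12)(0.04374)(1.15×10^11) = 0.04452 A.
∮B·dl = μ₀ I_d,enc with I_d,enc = I_d r²/R² = 0.01760 A; so B = μ₀ I_d,enc/(2πr) = 4.74×10^-8 T.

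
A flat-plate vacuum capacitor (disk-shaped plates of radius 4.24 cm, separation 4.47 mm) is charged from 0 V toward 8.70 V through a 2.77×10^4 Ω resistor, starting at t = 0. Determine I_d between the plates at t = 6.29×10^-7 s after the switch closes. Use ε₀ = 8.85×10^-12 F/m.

C = ε₀A/d = (8.85×10^-12)(5.648×10^-3)/(4.47×10^-3) = 1.118×10^-11 F, so τ = RC = 3.097×10^-7 s.
The conduction current is I(t) = (V₀/R) e^(−t/τ), and the displacement current between the plates equals it.
t/τ = 2.031; I_d = (8.70/2.77×10^4) · e^(−2.031) = (3.141×10^-4)(0.1312) = 4.12×10^-5 A.

4.12×10^-5 A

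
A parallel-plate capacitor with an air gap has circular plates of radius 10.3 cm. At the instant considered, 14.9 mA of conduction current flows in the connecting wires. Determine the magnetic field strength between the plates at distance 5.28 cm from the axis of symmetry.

1.48×10^-8 T

By continuity the displacement current in the gap matches the conduction current: I_d = 0.0149 A.
∮B·dl = μ₀ I_d,enc with I_d,enc = I_d r²/R² = 3.915×10^-3 A; so B = μ₀ I_d,enc/(2πr) = 1.48×10^-8 T.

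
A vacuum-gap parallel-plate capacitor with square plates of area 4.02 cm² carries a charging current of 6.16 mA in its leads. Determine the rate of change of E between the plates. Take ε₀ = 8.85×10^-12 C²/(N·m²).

1.73×10^12 V/(m·s)

Charge continuity gives I_d = I = 6.16×10^-3 A between the plates.
Since I_d = ε₀ A dE/dt, dE/dt = I_d/(ε₀A) = (6.16×10^-3)/((8.85×10^-12)(4.02×10^-4)) = 1.73×10^12 V/(m·s).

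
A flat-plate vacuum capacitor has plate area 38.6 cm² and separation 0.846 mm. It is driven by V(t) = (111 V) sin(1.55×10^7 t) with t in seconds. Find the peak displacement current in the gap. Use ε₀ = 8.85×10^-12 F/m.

0.0695 A

The displacement current equals the conduction current C dV/dt, which peaks at C V₀ ω.
With C = ε₀A/d = (8.85×10^-12)(3.86×10^-3)/(8.46×10^-4) = 4.038×10^-11 F and ω = 1.55×10^7 rad/s, I_d,max = (4.038×10^-11)(111)(1.55×10^7) = 0.0695 A.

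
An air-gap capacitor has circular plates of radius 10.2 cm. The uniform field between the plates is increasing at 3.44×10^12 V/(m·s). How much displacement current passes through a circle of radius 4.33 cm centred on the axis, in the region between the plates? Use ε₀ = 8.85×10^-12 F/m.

I_d = ε₀ dΦ_E/dt = ε₀ πR² (dE/dt) = (8.85×10^-12)(0.03269)(3.44×10^12) = 0.9952 A through the full plate area.
Since J_d is uniform, the enclosed fraction is (r/R)² = 0.1802, giving I_d,enc = 0.179 A.

0.179 A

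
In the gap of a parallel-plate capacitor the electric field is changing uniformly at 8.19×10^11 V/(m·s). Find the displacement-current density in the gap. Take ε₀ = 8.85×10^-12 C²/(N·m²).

7.25 A/m²

The displacement-current density is ε₀ ∂E/∂t = (8.85×10^-12)(8.19×10^11) = 7.25 A/m².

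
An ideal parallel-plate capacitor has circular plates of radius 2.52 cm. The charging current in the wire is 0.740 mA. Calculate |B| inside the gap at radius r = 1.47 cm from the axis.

Between the plates the displacement current equals the wire current: I_d = 0.740 mA = 7.40×10^-4 A.
An Ampèrian loop of radius r encloses a fraction (r/R)² of I_d. Then B·2πr = μ₀ I_d (r/R)², giving B = μ₀ I_d r/(2πR²) = 3.43×10^-9 T.

3.43×10^-9 T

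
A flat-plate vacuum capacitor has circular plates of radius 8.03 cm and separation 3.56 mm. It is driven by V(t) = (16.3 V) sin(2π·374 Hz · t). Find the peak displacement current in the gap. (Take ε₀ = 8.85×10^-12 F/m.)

(dE/dt)_max = V₀ω/d = 1.076×10^7 V/(m·s); ω = 2πf = 2350 rad/s.
I_d,max = ε₀ A (dE/dt)_max = (8.85×10^-12)(0.02026)(1.076×10^7) = 1.93×10^-6 A.

1.93×10^-6 A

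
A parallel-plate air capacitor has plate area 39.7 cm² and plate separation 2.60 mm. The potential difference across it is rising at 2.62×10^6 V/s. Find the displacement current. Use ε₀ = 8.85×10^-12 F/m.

3.54×10^-5 A

E = V/d so dE/dt = (dV/dt)/d = 1.008×10^9 V/(m·s), and I_d = ε₀ A dE/dt = (8.85×10^-12)(3.97×10^-3)(1.008×10^9) = 3.54×10^-5 A.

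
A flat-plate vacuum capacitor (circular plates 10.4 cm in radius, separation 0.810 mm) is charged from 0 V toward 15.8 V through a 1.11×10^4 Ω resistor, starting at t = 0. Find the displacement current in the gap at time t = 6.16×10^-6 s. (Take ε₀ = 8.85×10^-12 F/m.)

With C = ε₀A/d = (8.85×10^-12)(0.03398)/(8.10×10^-4) = 3.713×10^-10 F, the time constant is τ = RC = 4.121×10^-6 s, so t/τ = 1.495 and e^(−t/τ) = 0.2242.
I_d = I_cond = (V₀/R) e^(−t/τ) = (1.423×10^-3)(0.2242) = 3.19×10^-4 A.

3.19×10^-4 A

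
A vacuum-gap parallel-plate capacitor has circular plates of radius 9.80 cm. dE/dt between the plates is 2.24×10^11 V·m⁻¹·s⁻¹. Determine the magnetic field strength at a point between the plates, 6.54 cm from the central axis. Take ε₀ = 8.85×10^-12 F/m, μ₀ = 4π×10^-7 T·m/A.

8.15×10^-8 T

I_d = ε₀ dΦ_E/dt = ε₀ πR² (dE/dt) = (8.85×10^-12)(0.03017)(2.24×10^11) = 0.05981 A through the full plate area.
An Ampèrian loop of radius r encloses a fraction (r/R)² of I_d. Then B·2πr = μ₀ I_d (r/R)², giving B = μ₀ I_d r/(2πR²) = 8.15×10^-8 T.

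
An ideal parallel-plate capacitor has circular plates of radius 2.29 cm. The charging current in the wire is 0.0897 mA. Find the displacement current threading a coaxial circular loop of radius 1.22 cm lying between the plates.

No conduction current crosses the gap, so I_d there equals the 8.97×10^-5 A in the leads.
Through an area πr² the displacement current is I_d·(πr²/πR²) = I_d (r/R)² = 2.55×10^-5 A.

2.55×10^-5 A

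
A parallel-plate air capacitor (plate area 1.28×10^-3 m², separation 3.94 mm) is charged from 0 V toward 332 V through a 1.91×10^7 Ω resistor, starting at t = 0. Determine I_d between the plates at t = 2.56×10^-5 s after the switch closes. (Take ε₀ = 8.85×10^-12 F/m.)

With C = ε₀A/d = (8.85×10^-12)(1.28×10^-3)/(3.94×10^-3) = 2.875×10^-12 F, the time constant is τ = RC = 5.491×10^-5 s, so t/τ = 0.4662 and e^(−t/τ) = 0.6274.
I_d = I_cond = (V₀/R) e^(−t/τ) = (1.738×10^-5)(0.6274) = 1.09×10^-5 A.

1.09×10^-5 A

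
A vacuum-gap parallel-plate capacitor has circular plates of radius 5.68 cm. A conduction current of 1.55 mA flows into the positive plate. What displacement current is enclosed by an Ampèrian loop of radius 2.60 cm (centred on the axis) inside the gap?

Between the plates the displacement current equals the wire current: I_d = 1.55 mA = 1.55×10^-3 A.
Through an area πr² the displacement current is I_d·(πr²/πR²) = I_d (r/R)² = 3.25×10^-4 A.

3.25×10^-4 A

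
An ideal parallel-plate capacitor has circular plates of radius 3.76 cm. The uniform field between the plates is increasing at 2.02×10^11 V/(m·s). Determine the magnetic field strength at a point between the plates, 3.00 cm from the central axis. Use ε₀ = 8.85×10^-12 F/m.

3.37×10^-8 T

Total displacement current: I_d = ε₀(πR²)(dE/dt) = (8.85×10^-12)(4.441×10^-3)(2.02×10^11) = 7.939×10^-3 A.
For r < R the Ampère–Maxwell law gives B(2πr) = μ₀ I_d (r²/R²), so B = μ₀ I_d r/(2πR²) = (4π×10^-7)(7.939×10^-3)(0.0300)/(2π·0.0376²) = 3.37×10^-8 T.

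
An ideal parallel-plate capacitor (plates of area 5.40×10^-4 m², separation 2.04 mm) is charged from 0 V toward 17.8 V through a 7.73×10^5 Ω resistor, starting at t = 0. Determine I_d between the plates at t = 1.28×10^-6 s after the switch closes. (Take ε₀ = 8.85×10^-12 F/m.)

1.14×10^-5 A

C = ε₀A/d = (8.85×10^-12)(5.40×10^-4)/(2.04×10^-3) = 2.343×10^-12 F and τ = RC = 1.811×10^-6 s. I_d in the gap equals the RC charging current.
I_d(t) = (V₀/R) e^(−t/τ) = 2.303×10^-5 · e^(−0.7068) = 1.14×10^-5 A.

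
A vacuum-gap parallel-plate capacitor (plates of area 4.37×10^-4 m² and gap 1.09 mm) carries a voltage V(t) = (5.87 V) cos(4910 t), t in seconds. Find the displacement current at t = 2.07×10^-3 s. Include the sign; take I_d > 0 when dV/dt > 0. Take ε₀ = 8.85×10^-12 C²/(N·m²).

6.89×10^-8 A

C = ε₀A/d = (8.85×10^-12)(4.37×10^-4)/(1.09×10^-3) = 3.548×10^-12 F. dV/dt = V₀ω·−sin(ωt); at ωt = 10.1637 rad this factor is 0.6735.
I_d = C dV/dt = (3.548×10^-12)(5.87)(4910)(0.6735) = 6.89×10^-8 A.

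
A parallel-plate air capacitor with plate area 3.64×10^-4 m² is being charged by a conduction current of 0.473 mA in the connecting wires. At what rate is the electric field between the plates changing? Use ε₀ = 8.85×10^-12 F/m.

1.47×10^11 V/(m·s)

The displacement current between the plates equals the conduction current, I_d = 0.473 mA.
Inverting I_d = ε₀ A dE/dt gives dE/dt = 4.73×10^-4 / (8.85×10^-12 · 3.64×10^-4) = 1.47×10^11 V/(m·s).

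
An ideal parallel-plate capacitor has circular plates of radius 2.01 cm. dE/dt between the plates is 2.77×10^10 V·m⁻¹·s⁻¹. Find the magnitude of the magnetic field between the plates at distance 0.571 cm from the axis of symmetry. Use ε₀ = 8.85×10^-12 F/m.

Total displacement current: I_d = ε₀(πR²)(dE/dt) = (8.85×10^-12)(1.269×10^-3)(2.77×10^10) = 3.111×10^-4 A.
∮B·dl = μ₀ I_d,enc with I_d,enc = I_d r²/R² = 2.511×10^-5 A; so B = μ₀ I_d,enc/(2πr) = 8.80×10^-10 T.

8.80×10^-10 T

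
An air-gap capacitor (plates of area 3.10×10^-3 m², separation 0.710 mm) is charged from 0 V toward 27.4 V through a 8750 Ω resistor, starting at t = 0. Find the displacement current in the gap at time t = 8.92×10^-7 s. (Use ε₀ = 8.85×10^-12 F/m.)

2.24×10^-4 A

C = ε₀A/d = (8.85×10^-12)(3.10×10^-3)/(7.10×10^-4) = 3.864×10^-11 F, so τ = RC = 3.381×10^-7 s.
The conduction current is I(t) = (V₀/R) e^(−t/τ), and the displacement current between the plates equals it.
t/τ = 2.638; I_d = (27.4/8750) · e^(−2.638) = (3.131×10^-3)(0.07150) = 2.24×10^-4 A.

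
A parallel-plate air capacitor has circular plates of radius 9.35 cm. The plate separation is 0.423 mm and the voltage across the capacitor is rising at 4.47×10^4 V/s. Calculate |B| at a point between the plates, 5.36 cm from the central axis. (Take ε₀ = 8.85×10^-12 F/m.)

3.15×10^-11 T

I_d = C dV/dt with C = ε₀πR²/d = 5.745×10^-10 F, so I_d = (5.745×10^-10)(4.47×10^4) = 2.568×10^-5 A.
∮B·dl = μ₀ I_d,enc with I_d,enc = I_d r²/R² = 8.439×10^-6 A; so B = μ₀ I_d,enc/(2πr) = 3.15×10^-11 T.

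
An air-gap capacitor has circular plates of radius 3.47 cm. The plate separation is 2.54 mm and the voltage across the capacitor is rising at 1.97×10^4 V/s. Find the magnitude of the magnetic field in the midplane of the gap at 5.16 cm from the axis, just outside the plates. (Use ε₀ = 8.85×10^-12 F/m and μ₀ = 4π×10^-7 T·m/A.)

1.01×10^-12 T

With E = V/d, dE/dt = 7.756×10^6 V/(m·s) and πR² = 3.783×10^-3 m², giving I_d = ε₀ πR² dE/dt = 2.597×10^-7 A.
Outside the plates the loop encloses all of I_d, so B·2πr = μ₀ I_d and B = 1.01×10^-12 T.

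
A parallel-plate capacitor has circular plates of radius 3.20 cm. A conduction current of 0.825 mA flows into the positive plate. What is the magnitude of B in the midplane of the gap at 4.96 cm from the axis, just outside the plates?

Between the plates the displacement current equals the wire current: I_d = 0.825 mA = 8.25×10^-4 A.
For r ≥ R the full I_d is enclosed: B = μ₀ I_d/(2πr) = (4π×10^-7)(8.25×10^-4)/(2π·0.0496) = 3.33×10^-9 T.

3.33×10^-9 T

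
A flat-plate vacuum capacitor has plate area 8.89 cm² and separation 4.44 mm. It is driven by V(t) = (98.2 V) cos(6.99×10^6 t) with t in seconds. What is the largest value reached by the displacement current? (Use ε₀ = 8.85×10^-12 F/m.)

1.22×10^-3 A

(dE/dt)_max = V₀ω/d = 1.546×10^11 V/(m·s); ω = 6.99×10^6 rad/s.
I_d,max = ε₀ A (dE/dt)_max = (8.85×10^-12)(8.89×10^-4)(1.546×10^11) = 1.22×10^-3 A.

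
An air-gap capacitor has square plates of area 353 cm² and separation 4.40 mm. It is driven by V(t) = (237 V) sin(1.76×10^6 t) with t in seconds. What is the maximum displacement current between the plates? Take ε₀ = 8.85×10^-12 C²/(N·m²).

The displacement current equals the conduction current C dV/dt, which peaks at C V₀ ω.
With C = ε₀A/d = (8.85×10^-12)(0.0353)/(4.40×10^-3) = 7.100×10^-11 F and ω = 1.76×10^6 rad/s, I_d,max = (7.100×10^-11)(237)(1.76×10^6) = 0.0296 A.

0.0296 A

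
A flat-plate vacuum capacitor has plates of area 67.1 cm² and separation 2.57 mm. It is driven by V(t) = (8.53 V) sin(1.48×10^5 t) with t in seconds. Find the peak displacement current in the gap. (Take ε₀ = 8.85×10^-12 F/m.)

2.92×10^-5 A

(dE/dt)_max = V₀ω/d = 4.912×10^8 V/(m·s); ω = 1.48×10^5 rad/s.
I_d,max = ε₀ A (dE/dt)_max = (8.85×10^-12)(6.71×10^-3)(4.912×10^8) = 2.92×10^-5 A.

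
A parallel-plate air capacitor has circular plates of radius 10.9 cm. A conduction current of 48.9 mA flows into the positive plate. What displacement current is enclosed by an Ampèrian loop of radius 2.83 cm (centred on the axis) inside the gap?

Between the plates the displacement current equals the wire current: I_d = 48.9 mA = 0.0489 A.
The field is uniform, so I_d,enc = I_d (r/R)² = (0.0489)(2.83/10.9)² = 3.30×10^-3 A.

3.30×10^-3 A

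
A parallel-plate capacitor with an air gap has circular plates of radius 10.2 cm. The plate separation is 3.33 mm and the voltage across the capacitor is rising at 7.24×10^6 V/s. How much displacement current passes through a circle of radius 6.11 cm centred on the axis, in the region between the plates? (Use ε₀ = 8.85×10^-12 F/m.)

2.26×10^-4 A

dE/dt = (dV/dt)/d = 2.174×10^9 V/(m·s); I_d = ε₀(πR²)(dE/dt) = (8.85×10^-12)(0.03269)(2.174×10^9) = 6.290×10^-4 A.
Through an area πr² the displacement current is I_d·(πr²/πR²) = I_d (r/R)² = 2.26×10^-4 A.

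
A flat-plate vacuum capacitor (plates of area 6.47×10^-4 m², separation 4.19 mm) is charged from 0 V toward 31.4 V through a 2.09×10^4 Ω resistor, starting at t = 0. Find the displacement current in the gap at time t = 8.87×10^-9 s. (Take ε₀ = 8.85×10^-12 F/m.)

1.10×10^-3 A

C = ε₀A/d = (8.85×10^-12)(6.47×10^-4)/(4.19×10^-3) = 1.367×10^-12 F, so τ = RC = 2.857×10^-8 s.
The conduction current is I(t) = (V₀/R) e^(−t/τ), and the displacement current between the plates equals it.
t/τ = 0.3105; I_d = (31.4/2.09×10^4) · e^(−0.3105) = (1.502×10^-3)(0.7331) = 1.10×10^-3 A.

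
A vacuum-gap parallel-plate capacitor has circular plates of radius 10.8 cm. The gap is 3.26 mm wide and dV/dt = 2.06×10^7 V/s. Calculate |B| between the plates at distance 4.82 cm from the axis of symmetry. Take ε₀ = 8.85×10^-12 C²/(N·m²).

1.69×10^-9 T

With E = V/d, dE/dt = 6.319×10^9 V/(m·s) and πR² = 0.03664 m², giving I_d = ε₀ πR² dE/dt = 2.049×10^-3 A.
∮B·dl = μ₀ I_d,enc with I_d,enc = I_d r²/R² = 4.081×10^-4 A; so B = μ₀ I_d,enc/(2πr) = 1.69×10^-9 T.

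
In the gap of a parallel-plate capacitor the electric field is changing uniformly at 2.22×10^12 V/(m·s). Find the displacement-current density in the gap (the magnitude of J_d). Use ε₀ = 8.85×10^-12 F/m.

19.6 A/m²

J_d = ε₀ dE/dt = (8.85×10^-12)(2.22×10^12) = 19.6 A/m².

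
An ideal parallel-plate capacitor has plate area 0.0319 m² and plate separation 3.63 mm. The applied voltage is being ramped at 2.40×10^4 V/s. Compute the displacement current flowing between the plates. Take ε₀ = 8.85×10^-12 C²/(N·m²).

1.87×10^-6 A

E = V/d so dE/dt = (dV/dt)/d = 6.612×10^6 V/(m·s), and I_d = ε₀ A dE/dt = (8.85×10^-12)(0.0319)(6.612×10^6) = 1.87×10^-6 A.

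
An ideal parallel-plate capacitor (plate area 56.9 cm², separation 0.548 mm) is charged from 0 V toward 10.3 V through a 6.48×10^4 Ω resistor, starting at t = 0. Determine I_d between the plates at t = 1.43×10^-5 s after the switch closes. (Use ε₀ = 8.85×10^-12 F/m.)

1.44×10^-5 A

C = ε₀A/d = (8.85×10^-12)(5.69×10^-3)/(5.48×10^-4) = 9.189×10^-11 F and τ = RC = 5.954×10^-6 s. I_d in the gap equals the RC charging current.
I_d(t) = (V₀/R) e^(−t/τ) = 1.590×10^-4 · e^(−2.402) = 1.44×10^-5 A.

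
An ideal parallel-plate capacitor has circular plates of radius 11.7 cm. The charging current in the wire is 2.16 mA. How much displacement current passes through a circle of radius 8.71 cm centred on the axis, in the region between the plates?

No conduction current crosses the gap, so I_d there equals the 2.16×10^-3 A in the leads.
The field is uniform, so I_d,enc = I_d (r/R)² = (2.16×10^-3)(8.71/11.7)² = 1.20×10^-3 A.

1.20×10^-3 A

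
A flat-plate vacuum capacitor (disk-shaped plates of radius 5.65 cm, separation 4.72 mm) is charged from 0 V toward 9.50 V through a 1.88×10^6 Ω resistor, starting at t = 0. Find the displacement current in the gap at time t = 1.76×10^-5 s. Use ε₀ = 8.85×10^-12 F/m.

C = ε₀A/d = (8.85×10^-12)(0.01003)/(4.72×10^-3) = 1.881×10^-11 F, so τ = RC = 3.536×10^-5 s.
The conduction current is I(t) = (V₀/R) e^(−t/τ), and the displacement current between the plates equals it.
t/τ = 0.4977; I_d = (9.50/1.88×10^6) · e^(−0.4977) = (5.053×10^-6)(0.6079) = 3.07×10^-6 A.

3.07×10^-6 A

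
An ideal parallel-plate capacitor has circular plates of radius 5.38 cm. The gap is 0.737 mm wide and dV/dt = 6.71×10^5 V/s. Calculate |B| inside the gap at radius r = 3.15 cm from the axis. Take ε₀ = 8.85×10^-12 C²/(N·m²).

I_d = C dV/dt with C = ε₀πR²/d = 1.092×10^-10 F, so I_d = (1.092×10^-10)(6.71×10^5) = 7.327×10^-5 A.
An Ampèrian loop of radius r encloses a fraction (r/R)² of I_d. Then B·2πr = μ₀ I_d (r/R)², giving B = μ₀ I_d r/(2πR²) = 1.59×10^-10 T.

1.59×10^-10 T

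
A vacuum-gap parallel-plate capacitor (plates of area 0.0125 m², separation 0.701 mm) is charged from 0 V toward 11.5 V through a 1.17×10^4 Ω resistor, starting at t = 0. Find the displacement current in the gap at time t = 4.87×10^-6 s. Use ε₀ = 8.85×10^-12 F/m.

7.03×10^-5 A

C = ε₀A/d = (8.85×10^-12)(0.0125)/(7.01×10^-4) = 1.578×10^-10 F, so τ = RC = 1.846×10^-6 s.
The conduction current is I(t) = (V₀/R) e^(−t/τ), and the displacement current between the plates equals it.
t/τ = 2.638; I_d = (11.5/1.17×10^4) · e^(−2.638) = (9.829×10^-4)(0.07150) = 7.03×10^-5 A.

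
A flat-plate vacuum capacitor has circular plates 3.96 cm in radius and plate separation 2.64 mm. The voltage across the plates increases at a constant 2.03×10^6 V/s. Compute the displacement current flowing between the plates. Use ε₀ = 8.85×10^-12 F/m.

3.35×10^-5 A

The field between the plates is E = V/d, so dE/dt = (2.03×10^6)/(2.64×10^-3 m) = 7.689×10^8 V/(m·s).
I_d = ε₀ A (dE/dt) = (8.85×10^-12)(4.927×10^-3)(7.689×10^8) = 3.35×10^-5 A.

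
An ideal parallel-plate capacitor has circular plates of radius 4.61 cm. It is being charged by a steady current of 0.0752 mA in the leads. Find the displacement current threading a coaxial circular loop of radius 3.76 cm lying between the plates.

5.00×10^-5 A

By continuity the displacement current in the gap matches the conduction current: I_d = 7.52×10^-5 A.
Through an area πr² the displacement current is I_d·(πr²/πR²) = I_d (r/R)² = 5.00×10^-5 A.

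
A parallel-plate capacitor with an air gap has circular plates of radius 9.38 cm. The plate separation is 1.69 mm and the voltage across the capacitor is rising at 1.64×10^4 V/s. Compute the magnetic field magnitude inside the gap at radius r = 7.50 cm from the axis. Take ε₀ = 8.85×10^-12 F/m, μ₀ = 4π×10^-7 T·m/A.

I_d = C dV/dt with C = ε₀πR²/d = 1.447×10^-10 F, so I_d = (1.447×10^-10)(1.64×10^4) = 2.373×10^-6 A.
An Ampèrian loop of radius r encloses a fraction (r/R)² of I_d. Then B·2πr = μ₀ I_d (r/R)², giving B = μ₀ I_d r/(2πR²) = 4.05×10^-12 T.

4.05×10^-12 T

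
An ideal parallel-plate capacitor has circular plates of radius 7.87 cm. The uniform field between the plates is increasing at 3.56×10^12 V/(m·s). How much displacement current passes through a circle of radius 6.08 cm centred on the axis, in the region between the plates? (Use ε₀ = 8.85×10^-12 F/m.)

Through the whole plate area (πR² = 0.01946 m²), I_d = ε₀ πR² dE/dt = 0.6131 A.
Through an area πr² the displacement current is I_d·(πr²/πR²) = I_d (r/R)² = 0.366 A.

0.366 A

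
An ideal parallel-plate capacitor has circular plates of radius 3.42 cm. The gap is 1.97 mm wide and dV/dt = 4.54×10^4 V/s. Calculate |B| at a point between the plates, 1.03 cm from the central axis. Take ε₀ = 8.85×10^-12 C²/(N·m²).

1.32×10^-12 T

With E = V/d, dE/dt = 2.305×10^7 V/(m·s) and πR² = 3.675×10^-3 m², giving I_d = ε₀ πR² dE/dt = 7.497×10^-7 A.
∮B·dl = μ₀ I_d,enc with I_d,enc = I_d r²/R² = 6.800×10^-8 A; so B = μ₀ I_d,enc/(2πr) = 1.32×10^-12 T.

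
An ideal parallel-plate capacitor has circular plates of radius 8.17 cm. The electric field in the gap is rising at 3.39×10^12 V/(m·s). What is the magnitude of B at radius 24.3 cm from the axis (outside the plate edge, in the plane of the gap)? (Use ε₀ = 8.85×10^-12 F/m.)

I_d = ε₀ dΦ_E/dt = ε₀ πR² (dE/dt) = (8.85×10^-12)(0.02097)(3.39×10^12) = 0.6291 A through the full plate area.
Outside the plates the loop encloses all of I_d, so B·2πr = μ₀ I_d and B = 5.18×10^-7 T.

5.18×10^-7 T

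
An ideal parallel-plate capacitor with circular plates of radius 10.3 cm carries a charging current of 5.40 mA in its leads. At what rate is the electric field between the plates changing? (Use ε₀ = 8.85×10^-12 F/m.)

The displacement current between the plates equals the conduction current, I_d = 5.40 mA.
Then dE/dt = I_d/(ε₀A) = 1.83×10^10 V/(m·s).

1.83×10^10 V/(m·s)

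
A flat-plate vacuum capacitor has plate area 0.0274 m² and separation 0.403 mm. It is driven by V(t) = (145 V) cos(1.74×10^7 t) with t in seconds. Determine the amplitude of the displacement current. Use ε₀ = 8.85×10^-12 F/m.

(dE/dt)_max = V₀ω/d = 6.261×10^12 V/(m·s); ω = 1.74×10^7 rad/s.
I_d,max = ε₀ A (dE/dt)_max = (8.85×10^-12)(0.0274)(6.261×10^12) = 1.52 A.

1.52 A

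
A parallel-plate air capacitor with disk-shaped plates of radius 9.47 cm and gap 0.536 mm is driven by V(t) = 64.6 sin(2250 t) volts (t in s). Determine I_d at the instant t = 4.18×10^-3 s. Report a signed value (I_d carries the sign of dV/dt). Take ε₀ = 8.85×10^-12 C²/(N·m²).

dE/dt = (V₀ω/d)·cos(ωt) with ωt = 9.405 rad: (64.6)(2250)(-0.9998)/(5.36×10^-4) = -2.711×10^8 V/(m·s).
I_d = ε₀ A dE/dt = (8.85×10^-12)(0.02817)(-2.711×10^8) = -6.76×10^-5 A.

-6.76×10^-5 A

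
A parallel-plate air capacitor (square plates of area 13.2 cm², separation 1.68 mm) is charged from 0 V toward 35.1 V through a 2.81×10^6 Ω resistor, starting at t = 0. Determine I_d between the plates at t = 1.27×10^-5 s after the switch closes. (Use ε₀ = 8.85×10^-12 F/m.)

C = ε₀A/d = (8.85×10^-12)(1.32×10^-3)/(1.68×10^-3) = 6.954×10^-12 F, so τ = RC = 1.954×10^-5 s.
The conduction current is I(t) = (V₀/R) e^(−t/τ), and the displacement current between the plates equals it.
t/τ = 0.6499; I_d = (35.1/2.81×10^6) · e^(−0.6499) = (1.249×10^-5)(0.5221) = 6.52×10^-6 A.

6.52×10^-6 A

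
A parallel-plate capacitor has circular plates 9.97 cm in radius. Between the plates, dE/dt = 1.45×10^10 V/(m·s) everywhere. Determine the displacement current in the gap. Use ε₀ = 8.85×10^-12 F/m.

I_d = ε₀ A (dE/dt) = (8.85×10^-12)(0.03123 m²)(1.45×10^10) = 4.01×10^-3 A.

4.01×10^-3 A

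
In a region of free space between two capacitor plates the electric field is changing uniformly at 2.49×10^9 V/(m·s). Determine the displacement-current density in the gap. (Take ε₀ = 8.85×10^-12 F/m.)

0.0220 A/m²

J_d = ε₀ dE/dt = (8.85×10^-12)(2.49×10^9) = 0.0220 A/m².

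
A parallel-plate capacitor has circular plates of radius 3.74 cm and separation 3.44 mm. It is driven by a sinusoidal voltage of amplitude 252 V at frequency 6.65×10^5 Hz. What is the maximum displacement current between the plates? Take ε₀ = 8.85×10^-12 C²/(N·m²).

0.0119 A

The displacement current equals the conduction current C dV/dt, which peaks at C V₀ ω.
With C = ε₀A/d = (8.85×10^-12)(4.394×10^-3)/(3.44×10^-3) = 1.130×10^-11 F and ω = 2πf = 4.178×10^6 rad/s, I_d,max = (1.130×10^-11)(252)(4.178×10^6) = 0.0119 A.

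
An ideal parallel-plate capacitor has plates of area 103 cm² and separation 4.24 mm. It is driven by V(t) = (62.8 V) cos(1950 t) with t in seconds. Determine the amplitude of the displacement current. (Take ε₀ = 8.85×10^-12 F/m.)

2.63×10^-6 A

The displacement current equals the conduction current C dV/dt, which peaks at C V₀ ω.
With C = ε₀A/d = (8.85×10^-12)(0.0103)/(4.24×10^-3) = 2.150×10^-11 F and ω = 1950 rad/s, I_d,max = (2.150×10^-11)(62.8)(1950) = 2.63×10^-6 A.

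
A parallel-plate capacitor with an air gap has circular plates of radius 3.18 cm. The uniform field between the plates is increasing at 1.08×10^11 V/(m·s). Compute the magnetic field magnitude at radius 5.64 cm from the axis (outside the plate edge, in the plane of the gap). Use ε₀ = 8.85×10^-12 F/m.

Through the whole plate area (πR² = 3.177×10^-3 m²), I_d = ε₀ πR² dE/dt = 3.037×10^-3 A.
For r ≥ R the full I_d is enclosed: B = μ₀ I_d/(2πr) = (4π×10^-7)(3.037×10^-3)/(2π·0.0564) = 1.08×10^-8 T.

1.08×10^-8 T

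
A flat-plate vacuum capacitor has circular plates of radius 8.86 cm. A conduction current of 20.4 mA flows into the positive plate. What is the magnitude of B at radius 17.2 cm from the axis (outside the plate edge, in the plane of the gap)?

No conduction current crosses the gap, so I_d there equals the 0.0204 A in the leads.
With r > R the enclosed displacement current is the full I_d; B = μ₀ I_d / (2πr) = 2.37×10^-8 T.

2.37×10^-8 T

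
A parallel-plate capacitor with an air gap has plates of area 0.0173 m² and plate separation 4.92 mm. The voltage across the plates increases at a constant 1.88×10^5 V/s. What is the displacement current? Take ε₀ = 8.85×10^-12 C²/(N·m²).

5.85×10^-6 A

C = ε₀A/d = (8.85×10^-12)(0.0173)/(4.92×10^-3) = 3.112×10^-11 F.
I_d = C dV/dt = (3.112×10^-11)(1.88×10^5) = 5.85×10^-6 A.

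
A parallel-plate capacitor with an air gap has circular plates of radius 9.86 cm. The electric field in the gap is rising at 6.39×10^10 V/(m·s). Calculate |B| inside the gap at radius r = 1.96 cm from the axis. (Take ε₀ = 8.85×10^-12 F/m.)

6.96×10^-9 T

Total displacement current: I_d = ε₀(πR²)(dE/dt) = (8.85×10^-12)(0.03054)(6.39×10^10) = 0.01727 A.
∮B·dl = μ₀ I_d,enc with I_d,enc = I_d r²/R² = 6.824×10^-4 A; so B = μ₀ I_d,enc/(2πr) = 6.96×10^-9 T.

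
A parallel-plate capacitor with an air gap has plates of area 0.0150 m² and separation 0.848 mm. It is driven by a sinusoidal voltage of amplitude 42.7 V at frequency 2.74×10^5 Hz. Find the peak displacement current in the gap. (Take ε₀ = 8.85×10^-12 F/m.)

0.0115 A

C = ε₀A/d = (8.85×10^-12)(0.0150)/(8.48×10^-4) = 1.565×10^-10 F; ω = 2πf = 1.722×10^6 rad/s.
I_d = C dV/dt, so |I_d|_max = C V₀ ω = (1.565×10^-10)(42.7)(1.722×10^6) = 0.0115 A.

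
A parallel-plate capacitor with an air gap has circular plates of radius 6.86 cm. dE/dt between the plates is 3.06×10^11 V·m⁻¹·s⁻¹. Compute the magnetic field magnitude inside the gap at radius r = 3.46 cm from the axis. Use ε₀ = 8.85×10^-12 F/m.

Through the whole plate area (πR² = 0.01478 m²), I_d = ε₀ πR² dE/dt = 0.04003 A.
An Ampèrian loop of radius r encloses a fraction (r/R)² of I_d. Then B·2πr = μ₀ I_d (r/R)², giving B = μ₀ I_d r/(2πR²) = 5.89×10^-8 T.

5.89×10^-8 T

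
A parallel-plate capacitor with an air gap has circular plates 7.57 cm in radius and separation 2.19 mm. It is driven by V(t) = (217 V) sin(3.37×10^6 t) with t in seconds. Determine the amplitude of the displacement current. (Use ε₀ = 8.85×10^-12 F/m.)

0.0532 A

C = ε₀A/d = (8.85×10^-12)(0.01800)/(2.19×10^-3) = 7.274×10^-11 F; ω = 3.37×10^6 rad/s.
I_d = C dV/dt, so |I_d|_max = C V₀ ω = (7.274×10^-11)(217)(3.37×10^6) = 0.0532 A.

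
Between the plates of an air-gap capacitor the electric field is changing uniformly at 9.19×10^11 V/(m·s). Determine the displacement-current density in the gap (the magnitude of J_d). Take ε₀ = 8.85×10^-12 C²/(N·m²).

J_d = ε₀ ∂E/∂t, so J_d = 8.13 A/m².

8.13 A/m²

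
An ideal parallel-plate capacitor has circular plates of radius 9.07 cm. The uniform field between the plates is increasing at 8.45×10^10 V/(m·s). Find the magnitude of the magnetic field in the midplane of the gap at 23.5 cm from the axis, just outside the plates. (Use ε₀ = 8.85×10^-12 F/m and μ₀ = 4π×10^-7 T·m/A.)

I_d = ε₀ dΦ_E/dt = ε₀ πR² (dE/dt) = (8.85×10^-12)(0.02584)(8.45×10^10) = 0.01932 A through the full plate area.
With r > R the enclosed displacement current is the full I_d; B = μ₀ I_d / (2πr) = 1.64×10^-8 T.

1.64×10^-8 T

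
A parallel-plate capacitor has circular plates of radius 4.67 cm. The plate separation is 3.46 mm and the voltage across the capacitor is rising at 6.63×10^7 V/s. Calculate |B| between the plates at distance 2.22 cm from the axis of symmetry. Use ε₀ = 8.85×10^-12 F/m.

2.37×10^-9 T

With E = V/d, dE/dt = 1.916×10^10 V/(m·s) and πR² = 6.851×10^-3 m², giving I_d = ε₀ πR² dE/dt = 1.162×10^-3 A.
∮B·dl = μ₀ I_d,enc with I_d,enc = I_d r²/R² = 2.626×10^-4 A; so B = μ₀ I_d,enc/(2πr) = 2.37×10^-9 T.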